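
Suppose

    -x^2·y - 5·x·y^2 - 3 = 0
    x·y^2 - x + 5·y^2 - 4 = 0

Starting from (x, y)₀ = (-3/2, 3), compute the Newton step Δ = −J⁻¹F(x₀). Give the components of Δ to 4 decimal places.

(-0.0246, -1.3716)

At (-3/2, 3): F = (57.7500, 29.0000).
Jacobian J = [[-2·x·y - 5·y^2, -x^2 - 10·x·y], [y^2 - 1, 2·x·y + 10·y]].
At the point, J = [[-36.0000, 42.7500], [8.0000, 21.0000]] (det J = -1098.0000).
Solving J·Δ = −F gives Δ = (-0.0246, -1.3716).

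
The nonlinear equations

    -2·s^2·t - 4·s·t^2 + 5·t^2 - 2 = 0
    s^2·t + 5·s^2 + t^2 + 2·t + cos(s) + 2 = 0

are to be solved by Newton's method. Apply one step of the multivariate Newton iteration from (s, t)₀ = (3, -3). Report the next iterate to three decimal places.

(0.951, -2.542)

At (3, -3): F = (-11.000, 22.01001).
Jacobian J = [[-4·s·t - 4·t^2, -2·s^2 - 8·s·t + 10·t], [2·s·t + 10·s - sin(s), s^2 + 2·t + 2]].
At the point, J = [[0.000, 24.000], [11.85888, 5.000]] (det J = -284.61312).
Solving J·Δ = −F gives Δ = (-2.049, 0.458).
Then the next iterate is (s, t)₁ = (0.951, -2.542).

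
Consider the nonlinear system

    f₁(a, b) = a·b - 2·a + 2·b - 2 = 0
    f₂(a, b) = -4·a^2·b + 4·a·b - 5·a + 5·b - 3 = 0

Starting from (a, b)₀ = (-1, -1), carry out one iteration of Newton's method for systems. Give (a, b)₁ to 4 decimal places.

(-0.9231, 0.2308)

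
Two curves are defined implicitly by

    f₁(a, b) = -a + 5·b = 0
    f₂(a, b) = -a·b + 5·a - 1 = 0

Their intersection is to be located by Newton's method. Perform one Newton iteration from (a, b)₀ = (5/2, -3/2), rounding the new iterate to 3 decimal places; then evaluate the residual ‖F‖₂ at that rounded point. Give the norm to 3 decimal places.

At (5/2, -3/2): F = (-10.000, 15.250).
Jacobian J = [[-1, 5], [-b + 5, -a]].
At the point, J = [[-1.000, 5.000], [6.500, -2.500]] (det J = -30.000).
Solving J·Δ = −F gives Δ = (-1.708, 1.658).
Then the next iterate is (a, b)₁ = (0.792, 0.158).
Re-evaluating at (0.792, 0.158): F = (-0.002, 2.83486), so ‖F‖₂ = 2.835.

2.835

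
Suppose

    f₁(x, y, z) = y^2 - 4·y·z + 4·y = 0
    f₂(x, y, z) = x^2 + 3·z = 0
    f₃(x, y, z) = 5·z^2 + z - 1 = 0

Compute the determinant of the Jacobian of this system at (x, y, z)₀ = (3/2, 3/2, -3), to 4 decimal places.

1653.0000

J = [[0, 2·y - 4·z + 4, -4·y], [2·x, 0, 3], [0, 0, 10·z + 1]].
At the point, J = [[0.0000, 19.0000, -6.0000], [3.0000, 0.0000, 3.0000], [0.0000, 0.0000, -29.0000]].
det J = 1653.0000.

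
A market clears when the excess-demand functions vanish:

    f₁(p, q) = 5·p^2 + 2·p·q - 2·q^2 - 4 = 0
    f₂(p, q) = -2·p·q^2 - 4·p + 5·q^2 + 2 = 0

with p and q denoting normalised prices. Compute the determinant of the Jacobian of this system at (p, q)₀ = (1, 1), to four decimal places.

60.0000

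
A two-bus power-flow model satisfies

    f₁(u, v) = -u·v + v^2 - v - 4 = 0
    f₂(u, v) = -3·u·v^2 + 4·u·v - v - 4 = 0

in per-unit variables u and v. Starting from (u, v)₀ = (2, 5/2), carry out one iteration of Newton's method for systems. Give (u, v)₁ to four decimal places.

(-0.2500, 2.3125)

At (2, 5/2): F = (-5.2500, -24.0000).
Jacobian J = [[-v, -u + 2·v - 1], [-3·v^2 + 4·v, -6·u·v + 4·u - 1]].
At the point, J = [[-2.5000, 2.0000], [-8.7500, -23.0000]] (det J = 75.0000).
Solving J·Δ = −F gives Δ = (-2.2500, -0.1875).
Then the next iterate is (u, v)₁ = (-0.2500, 2.3125).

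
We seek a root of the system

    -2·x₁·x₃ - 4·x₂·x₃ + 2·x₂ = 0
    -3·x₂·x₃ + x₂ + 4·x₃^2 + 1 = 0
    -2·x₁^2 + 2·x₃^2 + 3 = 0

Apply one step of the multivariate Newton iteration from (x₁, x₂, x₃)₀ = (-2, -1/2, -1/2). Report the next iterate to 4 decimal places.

(-1.3244, -0.3476, -0.0476)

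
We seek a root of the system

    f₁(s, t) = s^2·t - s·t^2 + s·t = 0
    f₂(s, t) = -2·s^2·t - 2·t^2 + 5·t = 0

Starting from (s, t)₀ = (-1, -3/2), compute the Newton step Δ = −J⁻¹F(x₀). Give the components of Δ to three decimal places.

At (-1, -3/2): F = (2.250, -9.000).
Jacobian J = [[2·s·t - t^2 + t, s^2 - 2·s·t + s], [-4·s·t, -2·s^2 - 4·t + 5]].
At the point, J = [[-0.750, -3.000], [-6.000, 9.000]] (det J = -24.750).
Solving J·Δ = −F gives Δ = (-0.273, 0.818).

(-0.273, 0.818)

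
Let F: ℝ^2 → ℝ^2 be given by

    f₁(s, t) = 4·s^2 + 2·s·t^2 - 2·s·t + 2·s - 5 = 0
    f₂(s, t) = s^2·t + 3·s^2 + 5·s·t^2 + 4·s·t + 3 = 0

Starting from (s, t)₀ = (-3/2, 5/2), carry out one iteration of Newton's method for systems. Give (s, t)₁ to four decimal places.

(-1.1621, 1.5754)

At (-3/2, 5/2): F = (-10.2500, -46.5000).
Jacobian J = [[8·s + 2·t^2 - 2·t + 2, 4·s·t - 2·s], [2·s·t + 6·s + 5·t^2 + 4·t, s^2 + 10·s·t + 4·s]].
At the point, J = [[-2.5000, -12.0000], [24.7500, -41.2500]] (det J = 400.1250).
Solving J·Δ = −F gives Δ = (0.3379, -0.9246).
Then the next iterate is (s, t)₁ = (-1.1621, 1.5754).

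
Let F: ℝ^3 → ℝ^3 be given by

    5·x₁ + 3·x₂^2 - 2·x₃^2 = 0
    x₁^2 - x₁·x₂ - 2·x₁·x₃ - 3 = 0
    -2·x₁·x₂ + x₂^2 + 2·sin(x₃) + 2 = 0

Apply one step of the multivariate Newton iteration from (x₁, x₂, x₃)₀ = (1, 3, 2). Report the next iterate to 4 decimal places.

(0.8344, 0.4609, -0.8164)

At (1, 3, 2): F = (24.0000, -9.0000, 6.818595).
Jacobian J = [[5, 6·x₂, -4·x₃], [2·x₁ - x₂ - 2·x₃, -x₁, -2·x₁], [-2·x₂, -2·x₁ + 2·x₂, 2·cos(x₃)]].
At the point, J = [[5.0000, 18.0000, -8.0000], [-5.0000, -1.0000, -2.0000], [-6.0000, 4.0000, -0.832294]] (det J = 393.255038).
Solving J·Δ = −F gives Δ = (-0.1656, -2.5391, -2.8164).
Then the next iterate is (x₁, x₂, x₃)₁ = (0.8344, 0.4609, -0.8164).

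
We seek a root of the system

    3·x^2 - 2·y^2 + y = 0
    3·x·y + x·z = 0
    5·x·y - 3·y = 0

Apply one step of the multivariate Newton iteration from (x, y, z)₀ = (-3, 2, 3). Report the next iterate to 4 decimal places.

At (-3, 2, 3): F = (21.0000, -27.0000, -36.0000).
Jacobian J = [[6·x, -4·y + 1, 0], [3·y + z, 3·x, x], [5·y, 5·x - 3, 0]].
At the point, J = [[-18.0000, -7.0000, 0.0000], [9.0000, -9.0000, -3.0000], [10.0000, -18.0000, 0.0000]] (det J = 1182.0000).
Solving J·Δ = −F gives Δ = (1.5990, -1.1117, -0.8680).
Then the next iterate is (x, y, z)₁ = (-1.4010, 0.8883, 2.1320).

(-1.4010, 0.8883, 2.1320)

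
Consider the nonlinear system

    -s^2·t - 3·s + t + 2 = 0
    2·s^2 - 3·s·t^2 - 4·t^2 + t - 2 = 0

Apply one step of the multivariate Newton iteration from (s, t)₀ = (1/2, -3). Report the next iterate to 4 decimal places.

At (1/2, -3): F = (-1.7500, -54.0000).
Jacobian J = [[-2·s·t - 3, -s^2 + 1], [4·s - 3·t^2, -6·s·t - 8·t + 1]].
At the point, J = [[0.0000, 0.7500], [-25.0000, 34.0000]] (det J = 18.7500).
Solving J·Δ = −F gives Δ = (1.0133, 2.3333).
Then the next iterate is (s, t)₁ = (1.5133, -0.6667).

(1.5133, -0.6667)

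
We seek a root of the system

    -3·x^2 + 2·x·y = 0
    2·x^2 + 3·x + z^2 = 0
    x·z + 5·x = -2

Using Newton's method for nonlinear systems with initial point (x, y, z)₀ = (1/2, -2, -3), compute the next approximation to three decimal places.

At (1/2, -2, -3): F = (-2.750, 11.000, 3.000).
Jacobian J = [[-6·x + 2·y, 2·x, 0], [4·x + 3, 0, 2·z], [z + 5, 0, x]].
At the point, J = [[-7.000, 1.000, 0.000], [5.000, 0.000, -6.000], [2.000, 0.000, 0.500]] (det J = -14.500).
Solving J·Δ = −F gives Δ = (-1.621, -8.595, 0.483).
Then the next iterate is (x, y, z)₁ = (-1.121, -10.595, -2.517).

(-1.121, -10.595, -2.517)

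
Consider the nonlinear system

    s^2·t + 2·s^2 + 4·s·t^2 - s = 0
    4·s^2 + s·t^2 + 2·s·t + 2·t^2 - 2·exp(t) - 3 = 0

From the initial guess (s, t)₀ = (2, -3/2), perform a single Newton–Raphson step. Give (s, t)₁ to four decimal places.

At (2, -3/2): F = (18.0000, 15.553740).
Jacobian J = [[2·s·t + 4·s + 4·t^2 - 1, s^2 + 8·s·t], [8·s + t^2 + 2·t, 2·s·t + 2·s + 4·t - 2·exp(t)]].
At the point, J = [[10.0000, -20.0000], [15.2500, -8.446260]] (det J = 220.537397).
Solving J·Δ = −F gives Δ = (-0.7212, 0.5394).
Then the next iterate is (s, t)₁ = (1.2788, -0.9606).

(1.2788, -0.9606)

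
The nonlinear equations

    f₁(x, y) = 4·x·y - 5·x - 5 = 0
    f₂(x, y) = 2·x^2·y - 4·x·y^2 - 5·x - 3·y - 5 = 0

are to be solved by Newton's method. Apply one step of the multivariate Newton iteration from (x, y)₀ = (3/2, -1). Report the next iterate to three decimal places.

(-2.619, -4.095)

At (3/2, -1): F = (-18.500, -20.000).
Jacobian J = [[4·y - 5, 4·x], [4·x·y - 4·y^2 - 5, 2·x^2 - 8·x·y - 3]].
At the point, J = [[-9.000, 6.000], [-15.000, 13.500]] (det J = -31.500).
Solving J·Δ = −F gives Δ = (-4.119, -3.095).
Then the next iterate is (x, y)₁ = (-2.619, -4.095).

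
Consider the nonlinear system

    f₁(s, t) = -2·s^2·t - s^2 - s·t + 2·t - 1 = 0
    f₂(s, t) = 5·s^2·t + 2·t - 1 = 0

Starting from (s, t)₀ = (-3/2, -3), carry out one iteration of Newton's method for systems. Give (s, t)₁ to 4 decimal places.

(-1.8865, 1.3882)

At (-3/2, -3): F = (-0.2500, -40.7500).
Jacobian J = [[-4·s·t - 2·s - t, -2·s^2 - s + 2], [10·s·t, 5·s^2 + 2]].
At the point, J = [[-12.0000, -1.0000], [45.0000, 13.2500]] (det J = -114.0000).
Solving J·Δ = −F gives Δ = (-0.3865, 4.3882).
Then the next iterate is (s, t)₁ = (-1.8865, 1.3882).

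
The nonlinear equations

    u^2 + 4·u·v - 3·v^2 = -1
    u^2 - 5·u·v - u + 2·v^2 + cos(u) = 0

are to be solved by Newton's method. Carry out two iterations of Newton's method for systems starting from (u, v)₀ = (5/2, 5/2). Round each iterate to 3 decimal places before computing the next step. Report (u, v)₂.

At (5/2, 5/2): F = (13.500, -15.80114).
Jacobian J = [[2·u + 4·v, 4·u - 6·v], [2·u - 5·v - sin(u) - 1, -5·u + 4·v]].
At the point, J = [[15.000, -5.000], [-9.09847, -2.500]] (det J = -82.99236).
Solving J·Δ = −F gives Δ = (-1.359, -1.376).
Then the next iterate is (u, v)₁ = (1.141, 1.124).
Round to (1.141, 1.124) and repeat: F = (3.64169, -3.30810), J = [[6.778, -2.180], [-5.24705, -1.209]].
Δ = (-0.592, -0.169), so (u, v)₂ = (0.549, 0.955).

(0.549, 0.955)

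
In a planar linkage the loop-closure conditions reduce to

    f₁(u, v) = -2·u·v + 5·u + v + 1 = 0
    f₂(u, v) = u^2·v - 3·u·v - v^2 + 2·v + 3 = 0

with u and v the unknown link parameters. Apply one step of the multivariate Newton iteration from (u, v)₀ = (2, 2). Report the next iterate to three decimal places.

(13.500, 7.500)

At (2, 2): F = (5.000, -1.000).
Jacobian J = [[-2·v + 5, -2·u + 1], [2·u·v - 3·v, u^2 - 3·u - 2·v + 2]].
At the point, J = [[1.000, -3.000], [2.000, -4.000]] (det J = 2.000).
Solving J·Δ = −F gives Δ = (11.500, 5.500).
Then the next iterate is (u, v)₁ = (13.500, 7.500).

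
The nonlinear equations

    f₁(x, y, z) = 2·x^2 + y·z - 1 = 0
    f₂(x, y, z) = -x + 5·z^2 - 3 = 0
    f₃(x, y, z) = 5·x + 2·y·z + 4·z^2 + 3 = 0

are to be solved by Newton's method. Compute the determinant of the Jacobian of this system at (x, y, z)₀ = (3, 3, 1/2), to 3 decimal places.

-45.500

J = [[4·x, z, y], [-1, 0, 10·z], [5, 2·z, 2·y + 8·z]].
At the point, J = [[12.000, 0.500, 3.000], [-1.000, 0.000, 5.000], [5.000, 1.000, 10.000]].
det J = -45.500.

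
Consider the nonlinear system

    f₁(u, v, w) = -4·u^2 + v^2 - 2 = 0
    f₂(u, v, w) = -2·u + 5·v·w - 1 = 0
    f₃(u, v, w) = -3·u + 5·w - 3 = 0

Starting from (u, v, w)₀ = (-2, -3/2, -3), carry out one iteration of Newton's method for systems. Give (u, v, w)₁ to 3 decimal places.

(-1.003, -1.432, -0.002)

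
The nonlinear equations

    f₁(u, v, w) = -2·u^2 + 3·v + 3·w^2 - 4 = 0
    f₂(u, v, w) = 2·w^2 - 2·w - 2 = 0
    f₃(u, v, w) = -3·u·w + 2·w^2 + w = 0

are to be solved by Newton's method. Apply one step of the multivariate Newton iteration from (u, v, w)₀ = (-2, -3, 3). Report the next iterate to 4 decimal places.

(0.2222, -4.9259, 2.0000)

At (-2, -3, 3): F = (6.0000, 10.0000, 39.0000).
Jacobian J = [[-4·u, 3, 6·w], [0, 0, 4·w - 2], [-3·w, 0, -3·u + 4·w + 1]].
At the point, J = [[8.0000, 3.0000, 18.0000], [0.0000, 0.0000, 10.0000], [-9.0000, 0.0000, 19.0000]] (det J = -270.0000).
Solving J·Δ = −F gives Δ = (2.2222, -1.9259, -1.0000).
Then the next iterate is (u, v, w)₁ = (0.2222, -4.9259, 2.0000).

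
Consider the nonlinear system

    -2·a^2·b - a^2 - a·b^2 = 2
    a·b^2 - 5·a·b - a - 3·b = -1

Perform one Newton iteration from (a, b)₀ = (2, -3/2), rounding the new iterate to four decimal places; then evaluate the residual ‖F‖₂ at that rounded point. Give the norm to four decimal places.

5.2405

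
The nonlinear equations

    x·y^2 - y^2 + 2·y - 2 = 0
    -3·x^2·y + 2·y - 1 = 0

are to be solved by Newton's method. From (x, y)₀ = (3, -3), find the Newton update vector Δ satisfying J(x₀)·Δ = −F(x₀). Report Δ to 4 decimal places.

At (3, -3): F = (10.0000, 74.0000).
Jacobian J = [[y^2, 2·x·y - 2·y + 2], [-6·x·y, -3·x^2 + 2]].
At the point, J = [[9.0000, -10.0000], [54.0000, -25.0000]] (det J = 315.0000).
Solving J·Δ = −F gives Δ = (-1.5556, -0.4000).

(-1.5556, -0.4000)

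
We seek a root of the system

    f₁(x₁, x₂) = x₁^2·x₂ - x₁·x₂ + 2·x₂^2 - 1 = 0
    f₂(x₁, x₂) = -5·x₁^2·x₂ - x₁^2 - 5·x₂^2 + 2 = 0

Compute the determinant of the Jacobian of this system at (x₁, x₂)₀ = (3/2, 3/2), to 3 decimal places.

93.375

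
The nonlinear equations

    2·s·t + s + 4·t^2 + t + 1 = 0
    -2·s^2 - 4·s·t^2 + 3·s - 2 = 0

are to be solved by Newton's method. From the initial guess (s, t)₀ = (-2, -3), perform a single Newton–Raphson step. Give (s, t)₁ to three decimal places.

At (-2, -3): F = (44.000, 56.000).
Jacobian J = [[2·t + 1, 2·s + 8·t + 1], [-4·s - 4·t^2 + 3, -8·s·t]].
At the point, J = [[-5.000, -27.000], [-25.000, -48.000]] (det J = -435.000).
Solving J·Δ = −F gives Δ = (-1.379, 1.885).
Then the next iterate is (s, t)₁ = (-3.379, -1.115).

(-3.379, -1.115)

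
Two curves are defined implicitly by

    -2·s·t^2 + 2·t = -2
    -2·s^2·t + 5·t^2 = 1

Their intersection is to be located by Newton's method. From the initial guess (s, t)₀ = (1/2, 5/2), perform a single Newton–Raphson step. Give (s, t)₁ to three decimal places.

(0.828, 1.383)

At (1/2, 5/2): F = (0.750, 29.000).
Jacobian J = [[-2·t^2, -4·s·t + 2], [-4·s·t, -2·s^2 + 10·t]].
At the point, J = [[-12.500, -3.000], [-5.000, 24.500]] (det J = -321.250).
Solving J·Δ = −F gives Δ = (0.328, -1.117).
Then the next iterate is (s, t)₁ = (0.828, 1.383).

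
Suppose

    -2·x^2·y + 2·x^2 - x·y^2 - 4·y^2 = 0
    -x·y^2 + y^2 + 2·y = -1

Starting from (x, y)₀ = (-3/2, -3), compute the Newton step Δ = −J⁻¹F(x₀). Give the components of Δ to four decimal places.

(0.2393, 1.1805)

At (-3/2, -3): F = (-4.5000, 17.5000).
Jacobian J = [[-4·x·y + 4·x - y^2, -2·x^2 - 2·x·y - 8·y], [-y^2, -2·x·y + 2·y + 2]].
At the point, J = [[-33.0000, 10.5000], [-9.0000, -13.0000]] (det J = 523.5000).
Solving J·Δ = −F gives Δ = (0.2393, 1.1805).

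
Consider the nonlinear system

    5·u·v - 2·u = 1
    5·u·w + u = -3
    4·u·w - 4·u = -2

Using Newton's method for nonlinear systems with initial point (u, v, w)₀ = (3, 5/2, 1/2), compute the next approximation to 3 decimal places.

(-0.083, 2.625, 0.319)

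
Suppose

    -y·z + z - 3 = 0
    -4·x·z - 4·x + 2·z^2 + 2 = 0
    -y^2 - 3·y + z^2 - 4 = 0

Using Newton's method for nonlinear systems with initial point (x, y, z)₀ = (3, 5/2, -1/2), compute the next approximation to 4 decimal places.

At (3, 5/2, -1/2): F = (-2.2500, -3.5000, -17.5000).
Jacobian J = [[0, -z, -y + 1], [-4·z - 4, 0, -4·x + 4·z], [0, -2·y - 3, 2·z]].
At the point, J = [[0.0000, 0.5000, -1.5000], [-2.0000, 0.0000, -14.0000], [0.0000, -8.0000, -1.0000]] (det J = -25.0000).
Solving J·Δ = −F gives Δ = (13.2300, -1.9200, -2.1400).
Then the next iterate is (x, y, z)₁ = (16.2300, 0.5800, -2.6400).

(16.2300, 0.5800, -2.6400)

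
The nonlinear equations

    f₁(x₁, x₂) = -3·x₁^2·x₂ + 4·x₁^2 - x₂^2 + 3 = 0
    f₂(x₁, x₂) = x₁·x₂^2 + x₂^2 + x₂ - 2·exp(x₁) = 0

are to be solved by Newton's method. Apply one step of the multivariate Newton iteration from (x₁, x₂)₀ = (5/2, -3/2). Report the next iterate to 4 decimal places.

(1.4427, -0.9324)

At (5/2, -3/2): F = (53.8750, -17.989988).
Jacobian J = [[-6·x₁·x₂ + 8·x₁, -3·x₁^2 - 2·x₂], [x₂^2 - 2·exp(x₁), 2·x₁·x₂ + 2·x₂ + 1]].
At the point, J = [[42.5000, -15.7500], [-22.114988, -9.5000]] (det J = -752.061060).
Solving J·Δ = −F gives Δ = (-1.0573, 0.5676).
Then the next iterate is (x₁, x₂)₁ = (1.4427, -0.9324).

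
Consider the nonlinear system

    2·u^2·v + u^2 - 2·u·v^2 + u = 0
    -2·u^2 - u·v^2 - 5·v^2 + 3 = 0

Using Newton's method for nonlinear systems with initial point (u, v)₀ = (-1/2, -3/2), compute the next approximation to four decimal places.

(-0.6048, -0.9371)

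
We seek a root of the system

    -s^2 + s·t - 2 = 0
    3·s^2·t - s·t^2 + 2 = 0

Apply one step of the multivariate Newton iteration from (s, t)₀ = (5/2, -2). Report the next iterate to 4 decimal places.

(0.2016, -3.1355)

At (5/2, -2): F = (-13.2500, -45.5000).
Jacobian J = [[-2·s + t, s], [6·s·t - t^2, 3·s^2 - 2·s·t]].
At the point, J = [[-7.0000, 2.5000], [-34.0000, 28.7500]] (det J = -116.2500).
Solving J·Δ = −F gives Δ = (-2.2984, -1.1355).
Then the next iterate is (s, t)₁ = (0.2016, -3.1355).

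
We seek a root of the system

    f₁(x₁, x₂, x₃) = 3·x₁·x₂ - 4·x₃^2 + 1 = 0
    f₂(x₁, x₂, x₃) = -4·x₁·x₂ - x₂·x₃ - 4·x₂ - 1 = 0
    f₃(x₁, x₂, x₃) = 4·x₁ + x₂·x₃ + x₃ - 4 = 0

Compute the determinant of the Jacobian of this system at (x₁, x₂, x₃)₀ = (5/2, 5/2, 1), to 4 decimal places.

-587.5000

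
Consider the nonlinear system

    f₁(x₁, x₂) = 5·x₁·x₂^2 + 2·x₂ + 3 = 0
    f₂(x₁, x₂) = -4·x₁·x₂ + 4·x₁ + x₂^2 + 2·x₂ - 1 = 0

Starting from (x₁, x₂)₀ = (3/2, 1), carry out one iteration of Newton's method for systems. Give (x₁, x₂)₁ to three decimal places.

At (3/2, 1): F = (12.500, 2.000).
Jacobian J = [[5·x₂^2, 10·x₁·x₂ + 2], [-4·x₂ + 4, -4·x₁ + 2·x₂ + 2]].
At the point, J = [[5.000, 17.000], [0.000, -2.000]] (det J = -10.000).
Solving J·Δ = −F gives Δ = (-5.900, 1.000).
Then the next iterate is (x₁, x₂)₁ = (-4.400, 2.000).

(-4.400, 2.000)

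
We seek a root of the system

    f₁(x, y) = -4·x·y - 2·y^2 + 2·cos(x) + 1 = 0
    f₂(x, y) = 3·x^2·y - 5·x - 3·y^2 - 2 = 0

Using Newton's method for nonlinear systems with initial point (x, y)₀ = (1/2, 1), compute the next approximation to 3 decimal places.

(2.920, -1.208)

At (1/2, 1): F = (-1.24483, -6.750).
Jacobian J = [[-4·y - 2·sin(x), -4·x - 4·y], [6·x·y - 5, 3·x^2 - 6·y]].
At the point, J = [[-4.95885, -6.000], [-2.000, -5.250]] (det J = 14.03397).
Solving J·Δ = −F gives Δ = (2.420, -2.208).
Then the next iterate is (x, y)₁ = (2.920, -1.208).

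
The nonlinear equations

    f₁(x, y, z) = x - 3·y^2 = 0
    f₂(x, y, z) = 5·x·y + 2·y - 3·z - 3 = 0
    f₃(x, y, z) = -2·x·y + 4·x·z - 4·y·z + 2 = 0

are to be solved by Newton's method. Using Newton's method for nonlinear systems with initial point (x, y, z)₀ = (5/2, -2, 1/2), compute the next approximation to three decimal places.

At (5/2, -2, 1/2): F = (-9.500, -33.500, 21.000).
Jacobian J = [[1, -6·y, 0], [5·y, 5·x + 2, -3], [-2·y + 4·z, -2·x - 4·z, 4·x - 4·y]].
At the point, J = [[1.000, 12.000, 0.000], [-10.000, 14.500, -3.000], [6.000, -7.000, 18.000]] (det J = 2184.000).
Solving J·Δ = −F gives Δ = (-1.923, 0.952, -0.155).
Then the next iterate is (x, y, z)₁ = (0.577, -1.048, 0.345).

(0.577, -1.048, 0.345)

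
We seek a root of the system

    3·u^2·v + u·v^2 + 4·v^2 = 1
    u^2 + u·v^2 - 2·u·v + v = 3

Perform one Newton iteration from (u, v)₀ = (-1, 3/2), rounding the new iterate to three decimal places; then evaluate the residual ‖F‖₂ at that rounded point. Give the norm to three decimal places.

At (-1, 3/2): F = (10.250, 0.250).
Jacobian J = [[6·u·v + v^2, 3·u^2 + 2·u·v + 8·v], [2·u + v^2 - 2·v, 2·u·v - 2·u + 1]].
At the point, J = [[-6.750, 12.000], [-2.750, 0.000]] (det J = 33.000).
Solving J·Δ = −F gives Δ = (0.091, -0.803).
Then the next iterate is (u, v)₁ = (-0.909, 0.697).
Re-evaluating at (-0.909, 0.697): F = (2.22939, -0.65117), so ‖F‖₂ = 2.323.

2.323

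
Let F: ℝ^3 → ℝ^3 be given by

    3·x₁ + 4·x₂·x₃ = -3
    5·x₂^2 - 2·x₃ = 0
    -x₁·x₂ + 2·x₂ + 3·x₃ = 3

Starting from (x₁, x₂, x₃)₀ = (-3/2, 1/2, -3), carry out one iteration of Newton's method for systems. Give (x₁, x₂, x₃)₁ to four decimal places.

At (-3/2, 1/2, -3): F = (-7.5000, 7.2500, -10.2500).
Jacobian J = [[3, 4·x₃, 4·x₂], [0, 10·x₂, -2], [-x₂, -x₁ + 2, 3]].
At the point, J = [[3.0000, -12.0000, 2.0000], [0.0000, 5.0000, -2.0000], [-0.5000, 3.5000, 3.0000]] (det J = 59.0000).
Solving J·Δ = −F gives Δ = (-0.0551, -0.0593, 3.4767).
Then the next iterate is (x₁, x₂, x₃)₁ = (-1.5551, 0.4407, 0.4767).

(-1.5551, 0.4407, 0.4767)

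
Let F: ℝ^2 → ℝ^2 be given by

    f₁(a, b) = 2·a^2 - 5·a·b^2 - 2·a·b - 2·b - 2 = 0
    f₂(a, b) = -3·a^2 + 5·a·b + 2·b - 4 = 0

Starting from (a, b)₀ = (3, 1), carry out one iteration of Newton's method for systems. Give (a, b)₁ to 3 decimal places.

At (3, 1): F = (-7.000, -14.000).
Jacobian J = [[4·a - 5·b^2 - 2·b, -10·a·b - 2·a - 2], [-6·a + 5·b, 5·a + 2]].
At the point, J = [[5.000, -38.000], [-13.000, 17.000]] (det J = -409.000).
Solving J·Δ = −F gives Δ = (-1.592, -0.394).
Then the next iterate is (a, b)₁ = (1.408, 0.606).

(1.408, 0.606)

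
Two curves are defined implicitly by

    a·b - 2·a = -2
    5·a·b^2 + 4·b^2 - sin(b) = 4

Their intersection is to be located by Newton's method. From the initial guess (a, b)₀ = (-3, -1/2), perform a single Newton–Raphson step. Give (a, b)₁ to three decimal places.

At (-3, -1/2): F = (9.500, -6.27057).
Jacobian J = [[b - 2, a], [5·b^2, 10·a·b + 8·b - cos(b)]].
At the point, J = [[-2.500, -3.000], [1.250, 10.12242]] (det J = -21.55604).
Solving J·Δ = −F gives Δ = (3.588, 0.176).
Then the next iterate is (a, b)₁ = (0.588, -0.324).

(0.588, -0.324)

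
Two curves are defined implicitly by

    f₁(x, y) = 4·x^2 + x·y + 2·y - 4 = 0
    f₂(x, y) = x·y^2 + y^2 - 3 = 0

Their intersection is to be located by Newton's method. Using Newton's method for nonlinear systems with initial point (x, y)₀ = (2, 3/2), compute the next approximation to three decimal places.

At (2, 3/2): F = (18.000, 3.750).
Jacobian J = [[8·x + y, x + 2], [y^2, 2·x·y + 2·y]].
At the point, J = [[17.500, 4.000], [2.250, 9.000]] (det J = 148.500).
Solving J·Δ = −F gives Δ = (-0.990, -0.169).
Then the next iterate is (x, y)₁ = (1.010, 1.331).

(1.010, 1.331)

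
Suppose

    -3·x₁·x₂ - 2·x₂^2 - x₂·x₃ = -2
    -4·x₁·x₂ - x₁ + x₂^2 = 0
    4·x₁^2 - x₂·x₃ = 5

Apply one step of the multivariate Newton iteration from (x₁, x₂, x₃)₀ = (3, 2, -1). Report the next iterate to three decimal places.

At (3, 2, -1): F = (-22.000, -23.000, 33.000).
Jacobian J = [[-3·x₂, -3·x₁ - 4·x₂ - x₃, -x₂], [-4·x₂ - 1, -4·x₁ + 2·x₂, 0], [8·x₁, -x₃, -x₂]].
At the point, J = [[-6.000, -16.000, -2.000], [-9.000, -8.000, 0.000], [24.000, 1.000, -2.000]] (det J = -174.000).
Solving J·Δ = −F gives Δ = (-0.563, -2.241, 8.621).
Then the next iterate is (x₁, x₂, x₃)₁ = (2.437, -0.241, 7.621).

(2.437, -0.241, 7.621)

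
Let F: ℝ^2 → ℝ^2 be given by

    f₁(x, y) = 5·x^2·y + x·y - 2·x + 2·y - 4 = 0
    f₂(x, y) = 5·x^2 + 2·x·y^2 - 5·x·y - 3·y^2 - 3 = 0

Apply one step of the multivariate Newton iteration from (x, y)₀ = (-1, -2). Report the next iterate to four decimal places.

(-0.4830, -1.0455)

At (-1, -2): F = (-14.0000, -28.0000).
Jacobian J = [[10·x·y + y - 2, 5·x^2 + x + 2], [10·x + 2·y^2 - 5·y, 4·x·y - 5·x - 6·y]].
At the point, J = [[16.0000, 6.0000], [8.0000, 25.0000]] (det J = 352.0000).
Solving J·Δ = −F gives Δ = (0.5170, 0.9545).
Then the next iterate is (x, y)₁ = (-0.4830, -1.0455).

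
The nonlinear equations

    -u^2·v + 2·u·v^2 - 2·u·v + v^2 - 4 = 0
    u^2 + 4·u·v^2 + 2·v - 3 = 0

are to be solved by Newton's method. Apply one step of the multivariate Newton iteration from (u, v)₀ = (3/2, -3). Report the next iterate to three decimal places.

At (3/2, -3): F = (47.750, 47.250).
Jacobian J = [[-2·u·v + 2·v^2 - 2·v, -u^2 + 4·u·v - 2·u + 2·v], [2·u + 4·v^2, 8·u·v + 2]].
At the point, J = [[33.000, -29.250], [39.000, -34.000]] (det J = 18.750).
Solving J·Δ = −F gives Δ = (12.877, 16.160).
Then the next iterate is (u, v)₁ = (14.377, 13.160).

(14.377, 13.160)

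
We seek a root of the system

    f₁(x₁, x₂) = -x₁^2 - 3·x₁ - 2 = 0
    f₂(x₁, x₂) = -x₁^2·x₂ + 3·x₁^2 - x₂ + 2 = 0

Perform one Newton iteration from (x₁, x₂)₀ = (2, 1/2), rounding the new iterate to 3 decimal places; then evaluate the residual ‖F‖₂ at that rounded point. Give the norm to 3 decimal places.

4.148

At (2, 1/2): F = (-12.000, 11.500).
Jacobian J = [[-2·x₁ - 3, 0], [-2·x₁·x₂ + 6·x₁, -x₁^2 - 1]].
At the point, J = [[-7.000, 0.000], [10.000, -5.000]] (det J = 35.000).
Solving J·Δ = −F gives Δ = (-1.714, -1.129).
Then the next iterate is (x₁, x₂)₁ = (0.286, -0.629).
Re-evaluating at (0.286, -0.629): F = (-2.93980, 2.92584), so ‖F‖₂ = 4.148.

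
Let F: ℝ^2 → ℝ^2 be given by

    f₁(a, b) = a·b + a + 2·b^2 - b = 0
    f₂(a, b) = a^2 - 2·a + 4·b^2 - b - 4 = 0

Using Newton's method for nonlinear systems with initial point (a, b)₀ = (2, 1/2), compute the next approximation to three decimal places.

(15.000, -7.000)

At (2, 1/2): F = (3.000, -3.500).
Jacobian J = [[b + 1, a + 4·b - 1], [2·a - 2, 8·b - 1]].
At the point, J = [[1.500, 3.000], [2.000, 3.000]] (det J = -1.500).
Solving J·Δ = −F gives Δ = (13.000, -7.500).
Then the next iterate is (a, b)₁ = (15.000, -7.000).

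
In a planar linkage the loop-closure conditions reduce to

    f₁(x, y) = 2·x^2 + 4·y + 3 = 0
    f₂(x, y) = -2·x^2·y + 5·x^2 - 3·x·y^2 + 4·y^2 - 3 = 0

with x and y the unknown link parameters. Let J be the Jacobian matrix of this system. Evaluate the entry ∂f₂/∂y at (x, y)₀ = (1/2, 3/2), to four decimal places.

∂f₂/∂y = -2·x^2 - 6·x·y + 8·y.
At (1/2, 3/2) this is 7.0000.

7.0000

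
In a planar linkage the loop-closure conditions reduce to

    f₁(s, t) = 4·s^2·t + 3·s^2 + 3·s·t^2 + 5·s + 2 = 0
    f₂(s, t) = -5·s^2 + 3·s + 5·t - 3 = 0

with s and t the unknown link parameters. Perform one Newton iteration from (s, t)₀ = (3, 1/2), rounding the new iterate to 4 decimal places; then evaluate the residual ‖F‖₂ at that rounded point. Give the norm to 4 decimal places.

22.0270

At (3, 1/2): F = (64.2500, -36.5000).
Jacobian J = [[8·s·t + 6·s + 3·t^2 + 5, 4·s^2 + 6·s·t], [-10·s + 3, 5]].
At the point, J = [[35.7500, 45.0000], [-27.0000, 5.0000]] (det J = 1393.7500).
Solving J·Δ = −F gives Δ = (-1.4090, -0.3084).
Then the next iterate is (s, t)₁ = (1.5910, 0.1916).
Re-evaluating at (1.5910, 0.1916): F = (19.664036, -9.925405), so ‖F‖₂ = 22.0270.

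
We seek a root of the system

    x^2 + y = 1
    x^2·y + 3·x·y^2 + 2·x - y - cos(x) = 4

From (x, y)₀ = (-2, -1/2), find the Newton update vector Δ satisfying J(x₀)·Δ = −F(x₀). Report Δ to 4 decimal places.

(0.8304, 0.8216)

At (-2, -1/2): F = (2.5000, -10.583853).
Jacobian J = [[2·x, 1], [2·x·y + 3·y^2 + sin(x) + 2, x^2 + 6·x·y - 1]].
At the point, J = [[-4.0000, 1.0000], [3.840703, 9.0000]] (det J = -39.840703).
Solving J·Δ = −F gives Δ = (0.8304, 0.8216).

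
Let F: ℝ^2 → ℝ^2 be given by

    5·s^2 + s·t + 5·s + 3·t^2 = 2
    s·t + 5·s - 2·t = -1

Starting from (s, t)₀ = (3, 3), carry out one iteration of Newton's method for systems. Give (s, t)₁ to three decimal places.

(0.654, 2.769)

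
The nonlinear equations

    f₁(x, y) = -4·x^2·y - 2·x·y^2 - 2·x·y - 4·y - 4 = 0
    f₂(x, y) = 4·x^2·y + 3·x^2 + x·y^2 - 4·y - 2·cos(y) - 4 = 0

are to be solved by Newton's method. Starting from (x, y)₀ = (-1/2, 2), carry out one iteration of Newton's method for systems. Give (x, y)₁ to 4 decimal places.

(-2.5000, 3.1260)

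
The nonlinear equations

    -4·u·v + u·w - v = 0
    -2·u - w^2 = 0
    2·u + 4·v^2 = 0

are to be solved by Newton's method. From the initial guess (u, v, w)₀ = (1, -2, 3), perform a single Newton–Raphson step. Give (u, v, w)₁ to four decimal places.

(0.4481, -0.9440, 1.3506)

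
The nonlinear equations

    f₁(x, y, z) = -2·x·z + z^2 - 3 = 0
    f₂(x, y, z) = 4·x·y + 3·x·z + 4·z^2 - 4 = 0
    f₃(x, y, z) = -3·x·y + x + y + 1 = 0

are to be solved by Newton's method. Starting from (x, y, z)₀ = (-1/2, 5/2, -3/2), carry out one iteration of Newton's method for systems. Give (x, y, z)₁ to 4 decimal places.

(0.6447, 2.7763, -0.9079)

At (-1/2, 5/2, -3/2): F = (-2.2500, 2.2500, 6.7500).
Jacobian J = [[-2·z, 0, -2·x + 2·z], [4·y + 3·z, 4·x, 3·x + 8·z], [-3·y + 1, -3·x + 1, 0]].
At the point, J = [[3.0000, 0.0000, -2.0000], [5.5000, -2.0000, -13.5000], [-6.5000, 2.5000, 0.0000]] (det J = 99.7500).
Solving J·Δ = −F gives Δ = (1.1447, 0.2763, 0.5921).
Then the next iterate is (x, y, z)₁ = (0.6447, 2.7763, -0.9079).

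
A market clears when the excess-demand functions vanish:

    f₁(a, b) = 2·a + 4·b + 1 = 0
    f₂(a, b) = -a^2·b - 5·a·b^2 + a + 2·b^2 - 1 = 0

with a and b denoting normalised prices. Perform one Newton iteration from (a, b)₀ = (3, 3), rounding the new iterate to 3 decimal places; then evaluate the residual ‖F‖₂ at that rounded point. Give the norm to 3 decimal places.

4268.070

At (3, 3): F = (19.000, -142.000).
Jacobian J = [[2, 4], [-2·a·b - 5·b^2 + 1, -a^2 - 10·a·b + 4·b]].
At the point, J = [[2.000, 4.000], [-62.000, -87.000]] (det J = 74.000).
Solving J·Δ = −F gives Δ = (14.662, -12.081).
Then the next iterate is (a, b)₁ = (17.662, -9.081).
Re-evaluating at (17.662, -9.081): F = (0.000, -4268.07042), so ‖F‖₂ = 4268.070.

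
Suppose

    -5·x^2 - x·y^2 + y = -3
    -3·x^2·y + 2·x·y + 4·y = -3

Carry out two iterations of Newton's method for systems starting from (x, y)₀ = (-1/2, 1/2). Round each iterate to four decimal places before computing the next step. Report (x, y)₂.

(-1.5288, -3.6303)

At (-1/2, 1/2): F = (2.3750, 4.1250).
Jacobian J = [[-10·x - y^2, -2·x·y + 1], [-6·x·y + 2·y, -3·x^2 + 2·x + 4]].
At the point, J = [[4.7500, 1.5000], [2.5000, 2.2500]] (det J = 6.9375).
Solving J·Δ = −F gives Δ = (0.1216, -1.9685).
Then the next iterate is (x, y)₁ = (-0.3784, -1.4685).
Round to (-0.3784, -1.4685) and repeat: F = (1.631584, -1.131831), J = [[1.627508, -0.111361], [-6.271082, 2.813640]].
Δ = (-1.1504, -2.1618), so (x, y)₂ = (-1.5288, -3.6303).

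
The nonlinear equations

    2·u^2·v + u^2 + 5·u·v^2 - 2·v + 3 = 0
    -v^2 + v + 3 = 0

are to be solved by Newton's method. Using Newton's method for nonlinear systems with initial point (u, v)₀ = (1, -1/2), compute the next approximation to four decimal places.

At (1, -1/2): F = (5.2500, 2.2500).
Jacobian J = [[4·u·v + 2·u + 5·v^2, 2·u^2 + 10·u·v - 2], [0, -2·v + 1]].
At the point, J = [[1.2500, -5.0000], [0.0000, 2.0000]] (det J = 2.5000).
Solving J·Δ = −F gives Δ = (-8.7000, -1.1250).
Then the next iterate is (u, v)₁ = (-7.7000, -1.6250).

(-7.7000, -1.6250)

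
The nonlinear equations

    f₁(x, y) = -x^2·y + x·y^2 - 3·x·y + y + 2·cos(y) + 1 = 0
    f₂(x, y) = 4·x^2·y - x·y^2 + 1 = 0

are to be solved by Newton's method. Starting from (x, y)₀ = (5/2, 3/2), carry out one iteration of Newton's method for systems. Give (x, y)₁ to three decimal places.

(1.780, 0.763)

At (5/2, 3/2): F = (-12.35853, 32.875).
Jacobian J = [[-2·x·y + y^2 - 3·y, -x^2 + 2·x·y - 3·x - 2·sin(y) + 1], [8·x·y - y^2, 4·x^2 - 2·x·y]].
At the point, J = [[-9.750, -7.24499], [27.750, 17.500]] (det J = 30.42347).
Solving J·Δ = −F gives Δ = (-0.720, -0.737).
Then the next iterate is (x, y)₁ = (1.780, 0.763).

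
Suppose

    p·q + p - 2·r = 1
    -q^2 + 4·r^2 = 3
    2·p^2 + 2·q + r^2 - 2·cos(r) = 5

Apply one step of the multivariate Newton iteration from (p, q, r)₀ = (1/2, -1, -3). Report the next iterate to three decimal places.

(7.616, -8.000, -2.250)

At (1/2, -1, -3): F = (5.000, 32.000, 4.47998).
Jacobian J = [[q + 1, p, -2], [0, -2·q, 8·r], [4·p, 2, 2·r + 2·sin(r)]].
At the point, J = [[0.000, 0.500, -2.000], [0.000, 2.000, -24.000], [2.000, 2.000, -6.28224]] (det J = -16.000).
Solving J·Δ = −F gives Δ = (7.116, -7.000, 0.750).
Then the next iterate is (p, q, r)₁ = (7.616, -8.000, -2.250).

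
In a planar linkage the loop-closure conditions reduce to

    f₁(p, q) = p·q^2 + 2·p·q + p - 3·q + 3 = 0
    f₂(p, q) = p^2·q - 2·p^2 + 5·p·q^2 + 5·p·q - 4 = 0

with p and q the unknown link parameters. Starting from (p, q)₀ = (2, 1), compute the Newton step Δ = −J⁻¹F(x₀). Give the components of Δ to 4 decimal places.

(-2.0000, 0.0000)

At (2, 1): F = (8.0000, 12.0000).
Jacobian J = [[q^2 + 2·q + 1, 2·p·q + 2·p - 3], [2·p·q - 4·p + 5·q^2 + 5·q, p^2 + 10·p·q + 5·p]].
At the point, J = [[4.0000, 5.0000], [6.0000, 34.0000]] (det J = 106.0000).
Solving J·Δ = −F gives Δ = (-2.0000, 0.0000).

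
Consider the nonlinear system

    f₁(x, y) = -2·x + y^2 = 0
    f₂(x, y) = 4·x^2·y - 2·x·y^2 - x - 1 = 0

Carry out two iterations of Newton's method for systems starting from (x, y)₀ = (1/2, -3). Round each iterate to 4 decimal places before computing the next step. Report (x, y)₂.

(0.1809, -0.9238)

At (1/2, -3): F = (8.0000, -13.5000).
Jacobian J = [[-2, 2·y], [8·x·y - 2·y^2 - 1, 4·x^2 - 4·x·y]].
At the point, J = [[-2.0000, -6.0000], [-31.0000, 7.0000]] (det J = -200.0000).
Solving J·Δ = −F gives Δ = (-0.1250, 1.3750).
Then the next iterate is (x, y)₁ = (0.3750, -1.6250).
Round to (0.3750, -1.6250) and repeat: F = (1.890625, -4.269531), J = [[-2.0000, -3.2500], [-11.156250, 3.0000]].
Δ = (-0.1941, 0.7012), so (x, y)₂ = (0.1809, -0.9238).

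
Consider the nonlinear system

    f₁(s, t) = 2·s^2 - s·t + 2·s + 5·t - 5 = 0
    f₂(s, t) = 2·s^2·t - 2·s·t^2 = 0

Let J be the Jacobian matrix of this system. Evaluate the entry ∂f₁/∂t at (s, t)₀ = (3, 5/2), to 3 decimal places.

2.000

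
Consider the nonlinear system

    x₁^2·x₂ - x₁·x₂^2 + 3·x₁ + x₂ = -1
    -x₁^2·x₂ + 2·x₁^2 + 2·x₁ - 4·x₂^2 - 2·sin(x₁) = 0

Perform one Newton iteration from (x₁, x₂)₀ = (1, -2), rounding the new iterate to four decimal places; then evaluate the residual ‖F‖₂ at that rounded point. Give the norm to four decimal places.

At (1, -2): F = (-4.0000, -11.682942).
Jacobian J = [[2·x₁·x₂ - x₂^2 + 3, x₁^2 - 2·x₁·x₂ + 1], [-2·x₁·x₂ + 4·x₁ - 2·cos(x₁) + 2, -x₁^2 - 8·x₂]].
At the point, J = [[-5.0000, 6.0000], [8.919395, 15.0000]] (det J = -128.516372).
Solving J·Δ = −F gives Δ = (0.0786, 0.7321).
Then the next iterate is (x₁, x₂)₁ = (1.0786, -1.2679).
Re-evaluating at (1.0786, -1.2679): F = (-0.241072, -2.233873), so ‖F‖₂ = 2.2468.

2.2468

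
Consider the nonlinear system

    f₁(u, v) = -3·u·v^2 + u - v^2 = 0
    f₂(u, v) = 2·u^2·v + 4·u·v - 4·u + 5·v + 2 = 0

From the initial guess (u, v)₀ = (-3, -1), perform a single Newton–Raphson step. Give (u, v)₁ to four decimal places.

(-5.4524, -0.3810)

At (-3, -1): F = (5.0000, 3.0000).
Jacobian J = [[-3·v^2 + 1, -6·u·v - 2·v], [4·u·v + 4·v - 4, 2·u^2 + 4·u + 5]].
At the point, J = [[-2.0000, -16.0000], [4.0000, 11.0000]] (det J = 42.0000).
Solving J·Δ = −F gives Δ = (-2.4524, 0.6190).
Then the next iterate is (u, v)₁ = (-5.4524, -0.3810).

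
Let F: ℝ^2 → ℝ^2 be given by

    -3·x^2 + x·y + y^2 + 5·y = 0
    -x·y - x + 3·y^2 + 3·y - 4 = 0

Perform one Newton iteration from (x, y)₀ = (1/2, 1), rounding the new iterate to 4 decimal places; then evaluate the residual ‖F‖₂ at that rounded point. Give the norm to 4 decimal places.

At (1/2, 1): F = (5.7500, 1.0000).
Jacobian J = [[-6·x + y, x + 2·y + 5], [-y - 1, -x + 6·y + 3]].
At the point, J = [[-2.0000, 7.5000], [-2.0000, 8.5000]] (det J = -2.0000).
Solving J·Δ = −F gives Δ = (20.6875, 4.7500).
Then the next iterate is (x, y)₁ = (21.1875, 5.7500).
Re-evaluating at (21.1875, 5.7500): F = (-1163.089844, -30.578125), so ‖F‖₂ = 1163.4917.

1163.4917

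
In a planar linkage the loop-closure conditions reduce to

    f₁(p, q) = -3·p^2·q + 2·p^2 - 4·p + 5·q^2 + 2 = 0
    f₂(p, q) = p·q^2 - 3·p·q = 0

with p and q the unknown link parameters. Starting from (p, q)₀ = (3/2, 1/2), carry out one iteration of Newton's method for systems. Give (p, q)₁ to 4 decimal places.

(1.2000, 0.0000)

At (3/2, 1/2): F = (-1.6250, -1.8750).
Jacobian J = [[-6·p·q + 4·p - 4, -3·p^2 + 10·q], [q^2 - 3·q, 2·p·q - 3·p]].
At the point, J = [[-2.5000, -1.7500], [-1.2500, -3.0000]] (det J = 5.3125).
Solving J·Δ = −F gives Δ = (-0.3000, -0.5000).
Then the next iterate is (p, q)₁ = (1.2000, 0.0000).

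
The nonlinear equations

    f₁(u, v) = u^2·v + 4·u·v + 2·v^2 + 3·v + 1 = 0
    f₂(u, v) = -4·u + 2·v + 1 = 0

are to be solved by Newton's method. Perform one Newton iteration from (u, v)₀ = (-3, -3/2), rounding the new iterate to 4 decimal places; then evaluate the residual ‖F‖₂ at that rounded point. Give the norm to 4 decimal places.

At (-3, -3/2): F = (5.5000, 10.0000).
Jacobian J = [[2·u·v + 4·v, u^2 + 4·u + 4·v + 3], [-4, 2]].
At the point, J = [[3.0000, -6.0000], [-4.0000, 2.0000]] (det J = -18.0000).
Solving J·Δ = −F gives Δ = (3.9444, 2.8889).
Then the next iterate is (u, v)₁ = (0.9444, 1.3889).
Re-evaluating at (0.9444, 1.3889): F = (15.510243, 0.0002), so ‖F‖₂ = 15.5102.

15.5102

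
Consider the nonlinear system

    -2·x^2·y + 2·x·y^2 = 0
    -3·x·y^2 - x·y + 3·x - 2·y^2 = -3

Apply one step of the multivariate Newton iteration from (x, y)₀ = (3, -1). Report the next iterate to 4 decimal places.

(1.0541, -1.1081)

At (3, -1): F = (24.0000, 4.0000).
Jacobian J = [[-4·x·y + 2·y^2, -2·x^2 + 4·x·y], [-3·y^2 - y + 3, -6·x·y - x - 4·y]].
At the point, J = [[14.0000, -30.0000], [1.0000, 19.0000]] (det J = 296.0000).
Solving J·Δ = −F gives Δ = (-1.9459, -0.1081).
Then the next iterate is (x, y)₁ = (1.0541, -1.1081).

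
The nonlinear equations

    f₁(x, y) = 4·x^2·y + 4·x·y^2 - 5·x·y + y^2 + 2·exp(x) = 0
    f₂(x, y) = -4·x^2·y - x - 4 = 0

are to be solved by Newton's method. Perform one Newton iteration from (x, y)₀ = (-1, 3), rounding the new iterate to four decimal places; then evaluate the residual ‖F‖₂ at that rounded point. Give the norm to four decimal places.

At (-1, 3): F = (0.735759, -15.0000).
Jacobian J = [[8·x·y + 4·y^2 - 5·y + 2·exp(x), 4·x^2 + 8·x·y - 5·x + 2·y], [-8·x·y - 1, -4·x^2]].
At the point, J = [[-2.264241, -9.0000], [23.0000, -4.0000]] (det J = 216.056964).
Solving J·Δ = −F gives Δ = (0.6385, -0.0789).
Then the next iterate is (x, y)₁ = (-0.3615, 2.9211).
Re-evaluating at (-0.3615, 2.9211): F = (4.394453, -5.165444), so ‖F‖₂ = 6.7818.

6.7818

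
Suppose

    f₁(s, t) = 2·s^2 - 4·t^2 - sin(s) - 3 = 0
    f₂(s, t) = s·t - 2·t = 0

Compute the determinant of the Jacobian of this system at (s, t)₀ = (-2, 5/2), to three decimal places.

80.335

J = [[4·s - cos(s), -8·t], [t, s - 2]].
At the point, J = [[-7.58385, -20.000], [2.500, -4.000]].
det J = 80.335.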